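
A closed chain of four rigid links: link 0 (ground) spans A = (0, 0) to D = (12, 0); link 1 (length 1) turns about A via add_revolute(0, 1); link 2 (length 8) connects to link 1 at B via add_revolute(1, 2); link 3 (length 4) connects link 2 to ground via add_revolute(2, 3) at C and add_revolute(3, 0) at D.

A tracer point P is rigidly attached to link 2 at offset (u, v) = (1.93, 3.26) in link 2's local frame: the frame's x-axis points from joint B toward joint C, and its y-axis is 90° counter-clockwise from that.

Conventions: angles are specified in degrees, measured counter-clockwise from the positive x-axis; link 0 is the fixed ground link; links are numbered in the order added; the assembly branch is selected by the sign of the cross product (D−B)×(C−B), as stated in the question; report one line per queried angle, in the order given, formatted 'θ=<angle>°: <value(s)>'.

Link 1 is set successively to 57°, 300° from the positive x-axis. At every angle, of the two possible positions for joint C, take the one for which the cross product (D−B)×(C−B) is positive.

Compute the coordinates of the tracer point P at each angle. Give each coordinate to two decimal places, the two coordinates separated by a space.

A=(0,0), D=(12.00,0)
θ=57°: B = A + 1.00·(cos57°, sin57°) = (0.5446, 0.8387)
θ=57°: |BD| = 11.4860
θ=57°: circle(B,8.00) ∩ circle(D,4.00): a=7.8325, h=1.6284
θ=57°:   candidates: C₊=(8.4751,1.8909) cross=18.704; C₋=(8.2373,-1.3573) cross=-18.704
θ=57°:   branch + wants cross > 0 → take C=(8.4751,1.8909) (cross=18.704)
θ=57°: ex = (C−B)/|BC| = (0.9913,0.1315); ey = (-0.1315,0.9913)
θ=57°: P = B + 1.93·ex + 3.26·ey = (2.0291,4.3242)
θ=300°: B = A + 1.00·(cos300°, sin300°) = (0.5000, -0.8660)
θ=300°: |BD| = 11.5326
θ=300°: circle(B,8.00) ∩ circle(D,4.00): a=7.8473, h=1.5554
θ=300°:   candidates: C₊=(8.2084,1.2742) cross=17.937; C₋=(8.4420,-1.8277) cross=-17.937
θ=300°:   branch + wants cross > 0 → take C=(8.2084,1.2742) (cross=17.937)
θ=300°: ex = (C−B)/|BC| = (0.9635,0.2675); ey = (-0.2675,0.9635)
θ=300°: P = B + 1.93·ex + 3.26·ey = (1.4875,2.7915)

θ=57°: 2.03 4.32
θ=300°: 1.49 2.79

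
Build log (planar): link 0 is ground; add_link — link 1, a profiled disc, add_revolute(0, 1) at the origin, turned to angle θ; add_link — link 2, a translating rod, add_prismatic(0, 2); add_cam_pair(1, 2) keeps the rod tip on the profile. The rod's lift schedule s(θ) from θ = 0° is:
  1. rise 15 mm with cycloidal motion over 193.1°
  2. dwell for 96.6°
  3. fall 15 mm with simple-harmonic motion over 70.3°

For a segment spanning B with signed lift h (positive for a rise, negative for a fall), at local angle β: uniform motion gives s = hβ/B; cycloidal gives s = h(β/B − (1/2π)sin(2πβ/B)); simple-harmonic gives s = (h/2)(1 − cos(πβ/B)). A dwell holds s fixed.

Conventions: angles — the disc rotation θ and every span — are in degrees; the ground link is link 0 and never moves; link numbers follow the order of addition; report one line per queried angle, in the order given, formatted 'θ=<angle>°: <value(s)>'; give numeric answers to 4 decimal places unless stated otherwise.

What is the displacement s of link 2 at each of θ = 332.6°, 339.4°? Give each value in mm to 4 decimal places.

seg 1 [0°–193.1°] cycloidal, h=15: full span → s += 15 → s = 15.0000
seg 2 [193.1°–289.7°] dwell: s stays 15.0000
seg 3 [289.7°–360°] simple-harmonic, h=-15: θ=332.6° here. β=42.9, B=70.3. -15/2·(1 − cos(π·0.6102)) = -10.0459 → s = 4.9541
seg 3 [289.7°–360°] simple-harmonic, h=-15: θ=339.4° here. β=49.7, B=70.3. -15/2·(1 − cos(π·0.7070)) = -12.0402 → s = 2.9598

θ=332.6°: 4.9541
θ=339.4°: 2.9598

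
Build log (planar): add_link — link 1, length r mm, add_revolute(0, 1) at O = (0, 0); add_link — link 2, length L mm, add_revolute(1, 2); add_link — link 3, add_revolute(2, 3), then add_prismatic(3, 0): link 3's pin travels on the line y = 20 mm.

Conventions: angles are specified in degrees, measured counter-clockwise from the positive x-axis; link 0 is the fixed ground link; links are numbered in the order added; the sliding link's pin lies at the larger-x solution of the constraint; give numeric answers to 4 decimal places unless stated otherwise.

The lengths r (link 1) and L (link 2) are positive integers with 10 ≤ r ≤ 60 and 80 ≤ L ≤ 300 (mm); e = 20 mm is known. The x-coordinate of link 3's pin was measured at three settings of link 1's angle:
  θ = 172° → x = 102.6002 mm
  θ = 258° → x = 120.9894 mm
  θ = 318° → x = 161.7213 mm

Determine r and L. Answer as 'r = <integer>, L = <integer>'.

constraint per measurement: (x − r cos θ)² + (r sin θ − e)² = L²
subtracting the θ₁ and θ₂ equations cancels the r² and L² terms:
r = (x₁² − x₂²) / (2[(x₁cos θ₁ + e sin θ₁) − (x₂cos θ₂ + e sin θ₂)]) = 38.0002 → r = 38
L² = (x₁ − r cos θ₁)² + (r sin θ₁ − e)² = 19880.9873 → L = 141.0000 → L = 141
check at θ₃=318°: x = 161.7213 (printed 161.7213) ✓

r = 38, L = 141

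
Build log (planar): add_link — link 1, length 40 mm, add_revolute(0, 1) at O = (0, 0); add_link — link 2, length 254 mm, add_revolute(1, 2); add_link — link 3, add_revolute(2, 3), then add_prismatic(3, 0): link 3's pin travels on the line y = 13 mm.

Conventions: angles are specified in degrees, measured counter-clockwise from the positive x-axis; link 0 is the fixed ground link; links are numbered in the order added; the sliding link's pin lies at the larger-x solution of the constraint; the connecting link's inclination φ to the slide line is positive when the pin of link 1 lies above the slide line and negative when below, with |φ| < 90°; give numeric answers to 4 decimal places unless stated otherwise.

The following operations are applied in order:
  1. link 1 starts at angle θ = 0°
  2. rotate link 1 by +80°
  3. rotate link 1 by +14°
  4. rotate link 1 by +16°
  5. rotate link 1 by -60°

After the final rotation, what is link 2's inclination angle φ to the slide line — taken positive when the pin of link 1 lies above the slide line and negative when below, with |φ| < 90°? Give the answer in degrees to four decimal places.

geometry: r = 40 mm, L = 254 mm, e = 13 mm; θ starts at 0°
rotate link 1 by +80°: θ ← 0° +80° = 80°
rotate link 1 by +14°: θ ← 80° +14° = 94°
rotate link 1 by +16°: θ ← 94° +16° = 110°
rotate link 1 by -60°: θ ← 110° -60° = 50°
h = r sin θ − e = 30.641778 − 13 = 17.641778
sin φ = h / L = 17.641778 / 254 = 0.06945582
φ = arcsin(0.06945582) = 3.982732°

3.9827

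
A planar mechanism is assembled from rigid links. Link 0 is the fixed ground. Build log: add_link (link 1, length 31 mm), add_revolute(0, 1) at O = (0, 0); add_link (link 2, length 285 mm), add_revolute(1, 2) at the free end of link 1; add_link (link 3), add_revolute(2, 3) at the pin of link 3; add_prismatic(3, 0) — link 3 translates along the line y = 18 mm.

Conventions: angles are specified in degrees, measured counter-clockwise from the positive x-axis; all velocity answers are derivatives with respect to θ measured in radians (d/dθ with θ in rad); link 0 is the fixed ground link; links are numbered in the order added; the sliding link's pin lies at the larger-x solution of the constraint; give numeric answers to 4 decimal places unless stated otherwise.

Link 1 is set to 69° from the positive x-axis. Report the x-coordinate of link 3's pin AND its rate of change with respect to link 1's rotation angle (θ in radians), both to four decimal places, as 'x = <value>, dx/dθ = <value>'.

geometry: r = 31 mm, L = 285 mm, e = 18 mm
crank pin P = (r cos θ, r sin θ) = (11.109406, 28.940993)
h = r sin θ − e = 28.940993 − 18 = 10.940993
x = r cos θ + √(L² − h²) = 11.109406 + 284.789913 = 295.899320
dx/dθ = −r sin θ − h·r cos θ/√(L² − h²) (θ in radians; h = 10.940993) = -29.367792

x = 295.8993, dx/dθ = -29.3678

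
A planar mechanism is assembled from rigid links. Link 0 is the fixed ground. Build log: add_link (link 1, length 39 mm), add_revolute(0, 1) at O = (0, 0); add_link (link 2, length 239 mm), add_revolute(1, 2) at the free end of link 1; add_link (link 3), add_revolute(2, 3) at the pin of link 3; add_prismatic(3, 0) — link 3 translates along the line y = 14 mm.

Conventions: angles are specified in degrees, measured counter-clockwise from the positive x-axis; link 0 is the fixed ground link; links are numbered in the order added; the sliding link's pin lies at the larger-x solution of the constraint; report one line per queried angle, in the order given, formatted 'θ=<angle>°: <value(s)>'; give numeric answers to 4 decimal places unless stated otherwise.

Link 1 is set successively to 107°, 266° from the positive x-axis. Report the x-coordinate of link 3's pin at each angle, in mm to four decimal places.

geometry: r = 39 mm, L = 239 mm, e = 14 mm
θ=107°: crank pin P = (r cos θ, r sin θ) = (-11.402496, 37.295885)
θ=107°: h = r sin θ − e = 37.295885 − 14 = 23.295885
θ=107°: x = r cos θ + √(L² − h²) = -11.402496 + 237.861938 = 226.459442
θ=266°: crank pin P = (r cos θ, r sin θ) = (-2.720502, -38.904998)
θ=266°: h = r sin θ − e = -38.904998 − 14 = -52.904998
θ=266°: x = r cos θ + √(L² − h²) = -2.720502 + 233.070936 = 230.350433

θ=107°: 226.4594
θ=266°: 230.3504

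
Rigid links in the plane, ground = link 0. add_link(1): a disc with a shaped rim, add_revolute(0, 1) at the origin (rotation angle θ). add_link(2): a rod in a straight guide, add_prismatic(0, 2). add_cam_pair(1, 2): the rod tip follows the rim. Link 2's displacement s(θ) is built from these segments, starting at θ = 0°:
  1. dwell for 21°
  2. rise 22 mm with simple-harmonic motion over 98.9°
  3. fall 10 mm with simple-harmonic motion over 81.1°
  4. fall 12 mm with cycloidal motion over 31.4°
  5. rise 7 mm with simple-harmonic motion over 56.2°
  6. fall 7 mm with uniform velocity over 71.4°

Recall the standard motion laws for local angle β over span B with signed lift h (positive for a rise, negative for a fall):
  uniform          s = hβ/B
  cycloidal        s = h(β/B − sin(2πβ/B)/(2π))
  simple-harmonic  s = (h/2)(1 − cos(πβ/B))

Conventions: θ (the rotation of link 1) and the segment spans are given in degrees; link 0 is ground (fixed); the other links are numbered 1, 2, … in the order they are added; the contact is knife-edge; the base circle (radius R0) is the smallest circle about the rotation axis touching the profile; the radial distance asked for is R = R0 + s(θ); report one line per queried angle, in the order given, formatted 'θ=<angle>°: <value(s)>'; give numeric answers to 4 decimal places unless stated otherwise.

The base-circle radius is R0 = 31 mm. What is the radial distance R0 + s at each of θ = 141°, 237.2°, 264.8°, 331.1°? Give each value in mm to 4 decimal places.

segment 1 (0° to 21°, dwell): s unchanged at 0.0000
segment 2 (21° to 119.9°, simple-harmonic, h = 22) is passed completely: s = 0.0000 + (22) = 22.0000
θ = 141° falls in segment 3 (119.9° to 201°, simple-harmonic, h = -10): β = 141 − 119.9 = 21.1°, B = 81.1°; Δs = -10/2·(1 − cos(π·0.2602)) = -1.5792; s = 22.0000 − 1.5792 = 20.4208
segment 3 (119.9° to 201°, simple-harmonic, h = -10) is passed completely: s = 22.0000 + (-10) = 12.0000
segment 4 (201° to 232.4°, cycloidal, h = -12) is passed completely: s = 12.0000 + (-12) = 0.0000
θ = 237.2° falls in segment 5 (232.4° to 288.6°, simple-harmonic, h = 7): β = 237.2 − 232.4 = 4.8°, B = 56.2°; Δs = 7/2·(1 − cos(π·0.0854)) = 0.1252; s = 0.0000 + 0.1252 = 0.1252
θ = 264.8° falls in segment 5 (232.4° to 288.6°, simple-harmonic, h = 7): β = 264.8 − 232.4 = 32.4°, B = 56.2°; Δs = 7/2·(1 − cos(π·0.5765)) = 4.3332; s = 0.0000 + 4.3332 = 4.3332
segment 5 (232.4° to 288.6°, simple-harmonic, h = 7) is passed completely: s = 0.0000 + (7) = 7.0000
θ = 331.1° falls in segment 6 (288.6° to 360°, uniform, h = -7): β = 331.1 − 288.6 = 42.5°, B = 71.4°; Δs = -7·42.5/71.4 = -4.1667; s = 7.0000 − 4.1667 = 2.8333
θ=141°: R = R0 + s = 31 + 20.4208 = 51.4208
θ=237.2°: R = R0 + s = 31 + 0.1252 = 31.1252
θ=264.8°: R = R0 + s = 31 + 4.3332 = 35.3332
θ=331.1°: R = R0 + s = 31 + 2.8333 = 33.8333

θ=141°: 51.4208
θ=237.2°: 31.1252
θ=264.8°: 35.3332
θ=331.1°: 33.8333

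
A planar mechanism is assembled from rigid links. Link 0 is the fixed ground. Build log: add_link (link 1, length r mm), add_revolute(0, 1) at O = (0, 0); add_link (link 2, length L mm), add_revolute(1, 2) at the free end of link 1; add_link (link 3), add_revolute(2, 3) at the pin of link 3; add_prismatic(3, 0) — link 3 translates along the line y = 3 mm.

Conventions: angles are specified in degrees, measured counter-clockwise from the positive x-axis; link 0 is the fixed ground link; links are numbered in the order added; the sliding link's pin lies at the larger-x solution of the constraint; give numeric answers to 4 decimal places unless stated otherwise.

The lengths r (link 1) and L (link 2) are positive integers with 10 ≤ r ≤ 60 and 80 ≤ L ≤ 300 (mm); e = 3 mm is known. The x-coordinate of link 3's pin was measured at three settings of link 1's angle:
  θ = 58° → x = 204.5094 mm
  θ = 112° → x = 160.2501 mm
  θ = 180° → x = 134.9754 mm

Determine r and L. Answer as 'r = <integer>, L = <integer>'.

constraint per measurement: (x − r cos θ)² + (r sin θ − e)² = L²
subtracting the θ₁ and θ₂ equations cancels the r² and L² terms:
r = (x₁² − x₂²) / (2[(x₁cos θ₁ + e sin θ₁) − (x₂cos θ₂ + e sin θ₂)]) = 48.0000 → r = 48
L² = (x₁ − r cos θ₁)² + (r sin θ₁ − e)² = 33489.0036 → L = 183.0000 → L = 183
check at θ₃=180°: x = 134.9754 (printed 134.9754) ✓

r = 48, L = 183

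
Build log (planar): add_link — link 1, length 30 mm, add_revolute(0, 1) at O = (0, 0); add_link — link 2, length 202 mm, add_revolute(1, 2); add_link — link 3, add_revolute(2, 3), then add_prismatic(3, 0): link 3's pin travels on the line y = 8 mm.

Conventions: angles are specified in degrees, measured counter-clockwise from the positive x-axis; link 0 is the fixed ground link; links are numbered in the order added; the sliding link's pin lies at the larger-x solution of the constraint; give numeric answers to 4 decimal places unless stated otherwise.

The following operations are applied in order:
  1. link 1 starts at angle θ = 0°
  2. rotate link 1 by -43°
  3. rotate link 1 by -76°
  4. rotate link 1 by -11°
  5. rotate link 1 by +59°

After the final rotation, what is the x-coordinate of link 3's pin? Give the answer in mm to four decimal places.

geometry: r = 30 mm, L = 202 mm, e = 8 mm; θ starts at 0°
rotate link 1 by -43°: θ ← 0° -43° = -43°
rotate link 1 by -76°: θ ← -43° -76° = -119°
rotate link 1 by -11°: θ ← -119° -11° = -130°
rotate link 1 by +59°: θ ← -130° +59° = -71°
crank pin P = (r cos θ, r sin θ) = (9.767045, -28.365557)
h = r sin θ − e = -28.365557 − 8 = -36.365557
x = r cos θ + √(L² − h²) = 9.767045 + 198.699638 = 208.466683

208.4667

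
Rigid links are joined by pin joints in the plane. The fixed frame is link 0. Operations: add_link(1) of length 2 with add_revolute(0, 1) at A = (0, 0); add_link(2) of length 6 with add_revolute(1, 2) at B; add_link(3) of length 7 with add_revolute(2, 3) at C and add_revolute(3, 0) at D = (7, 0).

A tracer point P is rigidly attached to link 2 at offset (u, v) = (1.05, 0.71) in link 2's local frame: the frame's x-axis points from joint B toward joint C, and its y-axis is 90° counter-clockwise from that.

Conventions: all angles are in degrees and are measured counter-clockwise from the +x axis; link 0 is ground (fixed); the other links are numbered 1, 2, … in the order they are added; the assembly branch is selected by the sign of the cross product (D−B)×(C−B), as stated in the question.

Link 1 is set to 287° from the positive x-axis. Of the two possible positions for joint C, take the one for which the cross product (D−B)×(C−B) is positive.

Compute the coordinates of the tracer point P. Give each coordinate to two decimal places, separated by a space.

A=(0,0), D=(7.00,0)
B = A + 2.00·(cos287°, sin287°) = (0.5847, -1.9126)
|BD| = 6.6943
circle(B,6.00) ∩ circle(D,7.00): a=2.3762, h=5.5094
  candidates: C₊=(1.2878,4.0461) cross=36.882; C₋=(4.4360,-6.5135) cross=-36.882
  branch + wants cross > 0 → take C=(1.2878,4.0461) (cross=36.882)
ex = (C−B)/|BC| = (0.1172,0.9931); ey = (-0.9931,0.1172)
P = B + 1.05·ex + 0.71·ey = (0.0027,-0.7866)

0.00 -0.79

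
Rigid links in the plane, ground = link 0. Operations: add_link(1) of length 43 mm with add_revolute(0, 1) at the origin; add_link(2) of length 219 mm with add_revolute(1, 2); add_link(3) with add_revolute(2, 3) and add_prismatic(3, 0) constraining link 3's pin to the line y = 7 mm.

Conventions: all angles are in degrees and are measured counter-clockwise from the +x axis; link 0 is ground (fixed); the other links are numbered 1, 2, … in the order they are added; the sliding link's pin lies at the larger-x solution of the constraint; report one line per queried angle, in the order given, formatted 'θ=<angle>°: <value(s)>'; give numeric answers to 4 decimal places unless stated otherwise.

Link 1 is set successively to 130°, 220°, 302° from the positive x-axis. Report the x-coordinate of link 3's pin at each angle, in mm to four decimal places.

geometry: r = 43 mm, L = 219 mm, e = 7 mm
θ=130°: crank pin P = (r cos θ, r sin θ) = (-27.639867, 32.939911)
θ=130°: h = r sin θ − e = 32.939911 − 7 = 25.939911
θ=130°: x = r cos θ + √(L² − h²) = -27.639867 + 217.458320 = 189.818453
θ=220°: crank pin P = (r cos θ, r sin θ) = (-32.939911, -27.639867)
θ=220°: h = r sin θ − e = -27.639867 − 7 = -34.639867
θ=220°: x = r cos θ + √(L² − h²) = -32.939911 + 216.243103 = 183.303192
θ=302°: crank pin P = (r cos θ, r sin θ) = (22.786528, -36.466068)
θ=302°: h = r sin θ − e = -36.466068 − 7 = -43.466068
θ=302°: x = r cos θ + √(L² − h²) = 22.786528 + 214.643194 = 237.429723

θ=130°: 189.8185
θ=220°: 183.3032
θ=302°: 237.4297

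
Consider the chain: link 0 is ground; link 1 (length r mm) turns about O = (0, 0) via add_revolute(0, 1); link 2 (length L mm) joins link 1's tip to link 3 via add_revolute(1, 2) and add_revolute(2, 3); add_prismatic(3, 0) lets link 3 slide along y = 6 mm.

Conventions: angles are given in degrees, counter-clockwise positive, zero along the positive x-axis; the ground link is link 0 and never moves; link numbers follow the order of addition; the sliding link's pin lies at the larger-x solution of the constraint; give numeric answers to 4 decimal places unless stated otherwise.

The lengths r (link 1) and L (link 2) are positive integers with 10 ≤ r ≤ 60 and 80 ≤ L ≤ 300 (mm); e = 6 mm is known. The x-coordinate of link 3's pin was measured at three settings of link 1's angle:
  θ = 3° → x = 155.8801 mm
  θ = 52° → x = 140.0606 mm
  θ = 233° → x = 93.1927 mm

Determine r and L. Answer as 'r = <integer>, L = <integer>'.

constraint per measurement: (x − r cos θ)² + (r sin θ − e)² = L²
subtracting the θ₁ and θ₂ equations cancels the r² and L² terms:
r = (x₁² − x₂²) / (2[(x₁cos θ₁ + e sin θ₁) − (x₂cos θ₂ + e sin θ₂)]) = 36.0001 → r = 36
L² = (x₁ − r cos θ₁)² + (r sin θ₁ − e)² = 14400.0105 → L = 120.0000 → L = 120
check at θ₃=233°: x = 93.1927 (printed 93.1927) ✓

r = 36, L = 120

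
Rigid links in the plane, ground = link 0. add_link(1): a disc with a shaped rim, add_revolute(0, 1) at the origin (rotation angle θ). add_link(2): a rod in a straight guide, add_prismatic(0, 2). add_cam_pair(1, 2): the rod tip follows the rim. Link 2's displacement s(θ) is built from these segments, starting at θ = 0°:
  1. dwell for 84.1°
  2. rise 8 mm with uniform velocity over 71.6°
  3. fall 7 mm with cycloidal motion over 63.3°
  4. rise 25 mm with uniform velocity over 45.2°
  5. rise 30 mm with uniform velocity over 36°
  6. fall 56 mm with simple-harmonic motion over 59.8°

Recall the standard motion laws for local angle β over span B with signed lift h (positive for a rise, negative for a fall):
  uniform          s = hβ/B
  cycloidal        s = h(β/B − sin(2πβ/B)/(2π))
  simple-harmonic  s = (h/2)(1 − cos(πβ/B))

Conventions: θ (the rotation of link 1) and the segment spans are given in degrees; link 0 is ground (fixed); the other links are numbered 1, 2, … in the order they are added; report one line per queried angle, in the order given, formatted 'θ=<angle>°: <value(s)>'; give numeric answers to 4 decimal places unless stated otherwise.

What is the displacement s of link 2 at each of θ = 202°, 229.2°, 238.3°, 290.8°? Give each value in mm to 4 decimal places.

segment 1 (0° to 84.1°, dwell): s unchanged at 0.0000
segment 2 (84.1° to 155.7°, uniform, h = 8) is passed completely: s = 0.0000 + (8) = 8.0000
θ = 202° falls in segment 3 (155.7° to 219°, cycloidal, h = -7): β = 202 − 155.7 = 46.3°, B = 63.3°; Δs = -7·(0.7314 − sin(2π·0.7314)/(2π)) = -6.2266; s = 8.0000 − 6.2266 = 1.7734
segment 3 (155.7° to 219°, cycloidal, h = -7) is passed completely: s = 8.0000 + (-7) = 1.0000
θ = 229.2° falls in segment 4 (219° to 264.2°, uniform, h = 25): β = 229.2 − 219 = 10.2°, B = 45.2°; Δs = 25·10.2/45.2 = 5.6416; s = 1.0000 + 5.6416 = 6.6416
θ = 238.3° falls in segment 4 (219° to 264.2°, uniform, h = 25): β = 238.3 − 219 = 19.3°, B = 45.2°; Δs = 25·19.3/45.2 = 10.6748; s = 1.0000 + 10.6748 = 11.6748
segment 4 (219° to 264.2°, uniform, h = 25) is passed completely: s = 1.0000 + (25) = 26.0000
θ = 290.8° falls in segment 5 (264.2° to 300.2°, uniform, h = 30): β = 290.8 − 264.2 = 26.6°, B = 36°; Δs = 30·26.6/36 = 22.1667; s = 26.0000 + 22.1667 = 48.1667

θ=202°: 1.7734
θ=229.2°: 6.6416
θ=238.3°: 11.6748
θ=290.8°: 48.1667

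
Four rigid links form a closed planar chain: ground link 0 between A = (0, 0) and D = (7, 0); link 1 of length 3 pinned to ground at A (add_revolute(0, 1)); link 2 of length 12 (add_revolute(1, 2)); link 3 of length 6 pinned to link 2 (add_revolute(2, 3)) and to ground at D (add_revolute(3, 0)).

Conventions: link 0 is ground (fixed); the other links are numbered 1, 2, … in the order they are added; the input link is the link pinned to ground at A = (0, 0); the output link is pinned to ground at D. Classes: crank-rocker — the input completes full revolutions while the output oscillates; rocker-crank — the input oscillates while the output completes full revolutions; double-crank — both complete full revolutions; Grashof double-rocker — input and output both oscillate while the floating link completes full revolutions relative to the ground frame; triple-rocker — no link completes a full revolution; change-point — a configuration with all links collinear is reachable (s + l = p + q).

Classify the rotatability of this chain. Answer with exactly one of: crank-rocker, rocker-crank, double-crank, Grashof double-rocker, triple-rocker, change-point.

lengths: ground=7, input=3, coupler=12, output=6
sorted: s=3 (shortest), l=12 (longest), p+q=13
s + l = 15 vs p + q = 13
s + l > p + q → non-Grashof → no link fully rotates → triple-rocker

triple-rocker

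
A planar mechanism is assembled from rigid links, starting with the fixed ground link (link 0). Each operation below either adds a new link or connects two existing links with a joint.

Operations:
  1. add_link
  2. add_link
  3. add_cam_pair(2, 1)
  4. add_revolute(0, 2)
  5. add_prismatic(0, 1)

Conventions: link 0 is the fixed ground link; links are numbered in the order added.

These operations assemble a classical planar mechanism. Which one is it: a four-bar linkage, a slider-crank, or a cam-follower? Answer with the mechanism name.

links: 3 (incl. ground); joints: 1 revolute, 1 prismatic, 1 higher (cam) pair, forming one closed loop
3 links, revolute + prismatic + higher pair in one loop → cam-follower

cam-follower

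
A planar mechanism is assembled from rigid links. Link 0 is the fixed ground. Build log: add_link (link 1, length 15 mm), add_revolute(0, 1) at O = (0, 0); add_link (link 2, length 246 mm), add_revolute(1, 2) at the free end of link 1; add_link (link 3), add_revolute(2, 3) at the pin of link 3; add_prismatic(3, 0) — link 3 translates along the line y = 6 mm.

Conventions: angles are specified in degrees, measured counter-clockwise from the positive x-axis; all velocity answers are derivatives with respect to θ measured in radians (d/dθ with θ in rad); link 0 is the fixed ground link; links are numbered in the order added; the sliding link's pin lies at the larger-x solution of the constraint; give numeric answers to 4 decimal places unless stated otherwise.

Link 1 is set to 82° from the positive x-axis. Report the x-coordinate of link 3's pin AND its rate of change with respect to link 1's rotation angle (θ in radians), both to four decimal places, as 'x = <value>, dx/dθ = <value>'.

geometry: r = 15 mm, L = 246 mm, e = 6 mm
crank pin P = (r cos θ, r sin θ) = (2.087597, 14.854021)
h = r sin θ − e = 14.854021 − 6 = 8.854021
x = r cos θ + √(L² − h²) = 2.087597 + 245.840612 = 247.928208
dx/dθ = −r sin θ − h·r cos θ/√(L² − h²) (θ in radians; h = 8.854021) = -14.929206

x = 247.9282, dx/dθ = -14.9292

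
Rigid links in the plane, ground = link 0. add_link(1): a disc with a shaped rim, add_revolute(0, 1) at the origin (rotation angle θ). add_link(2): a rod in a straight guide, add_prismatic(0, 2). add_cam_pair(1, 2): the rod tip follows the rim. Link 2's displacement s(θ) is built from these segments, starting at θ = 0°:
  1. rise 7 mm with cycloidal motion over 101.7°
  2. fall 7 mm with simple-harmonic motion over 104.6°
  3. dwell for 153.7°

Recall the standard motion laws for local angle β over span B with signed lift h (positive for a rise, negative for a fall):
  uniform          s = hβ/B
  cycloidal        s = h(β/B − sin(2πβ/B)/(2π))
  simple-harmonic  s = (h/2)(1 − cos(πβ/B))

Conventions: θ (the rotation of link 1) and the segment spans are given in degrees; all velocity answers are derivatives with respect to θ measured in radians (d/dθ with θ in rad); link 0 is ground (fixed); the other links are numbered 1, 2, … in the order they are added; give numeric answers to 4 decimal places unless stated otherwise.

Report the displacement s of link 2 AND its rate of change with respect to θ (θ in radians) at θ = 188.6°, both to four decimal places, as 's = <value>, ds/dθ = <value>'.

segment 1 (0° to 101.7°, cycloidal, h = 7) is passed completely: s = 0.0000 + (7) = 7.0000
θ = 188.6° falls in segment 2 (101.7° to 206.3°, simple-harmonic, h = -7): β = 188.6 − 101.7 = 86.9°, B = 104.6°; Δs = -7/2·(1 − cos(π·0.8308)) = -6.5170; s = 7.0000 − 6.5170 = 0.4830
velocity in seg [101.7°–206.3°] (simple-harmonic), θ in radians: β = 86.9° = 1.5167 rad, B = 104.6° = 1.8256 rad; ds/dθ = (πh/(2B)) sin(πβ/B) = (π·(-7)/(2·1.8256)) sin(π·0.8308) = -3.053151 mm/rad

s = 0.4830, ds/dθ = -3.0532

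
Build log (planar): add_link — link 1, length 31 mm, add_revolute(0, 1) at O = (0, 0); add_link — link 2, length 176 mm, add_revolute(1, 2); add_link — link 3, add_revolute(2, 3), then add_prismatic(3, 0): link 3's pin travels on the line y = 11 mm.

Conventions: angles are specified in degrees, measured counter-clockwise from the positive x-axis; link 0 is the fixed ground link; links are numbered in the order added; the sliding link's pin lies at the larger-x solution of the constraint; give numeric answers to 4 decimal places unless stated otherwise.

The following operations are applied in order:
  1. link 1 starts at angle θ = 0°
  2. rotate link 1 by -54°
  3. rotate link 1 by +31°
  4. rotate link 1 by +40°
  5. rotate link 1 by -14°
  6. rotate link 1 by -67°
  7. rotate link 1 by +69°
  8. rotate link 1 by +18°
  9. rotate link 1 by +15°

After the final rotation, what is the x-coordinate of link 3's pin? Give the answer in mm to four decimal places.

geometry: r = 31 mm, L = 176 mm, e = 11 mm; θ starts at 0°
rotate link 1 by -54°: θ ← 0° -54° = -54°
rotate link 1 by +31°: θ ← -54° +31° = -23°
rotate link 1 by +40°: θ ← -23° +40° = 17°
rotate link 1 by -14°: θ ← 17° -14° = 3°
rotate link 1 by -67°: θ ← 3° -67° = -64°
rotate link 1 by +69°: θ ← -64° +69° = 5°
rotate link 1 by +18°: θ ← 5° +18° = 23°
rotate link 1 by +15°: θ ← 23° +15° = 38°
crank pin P = (r cos θ, r sin θ) = (24.428333, 19.085506)
h = r sin θ − e = 19.085506 − 11 = 8.085506
x = r cos θ + √(L² − h²) = 24.428333 + 175.814176 = 200.242510

200.2425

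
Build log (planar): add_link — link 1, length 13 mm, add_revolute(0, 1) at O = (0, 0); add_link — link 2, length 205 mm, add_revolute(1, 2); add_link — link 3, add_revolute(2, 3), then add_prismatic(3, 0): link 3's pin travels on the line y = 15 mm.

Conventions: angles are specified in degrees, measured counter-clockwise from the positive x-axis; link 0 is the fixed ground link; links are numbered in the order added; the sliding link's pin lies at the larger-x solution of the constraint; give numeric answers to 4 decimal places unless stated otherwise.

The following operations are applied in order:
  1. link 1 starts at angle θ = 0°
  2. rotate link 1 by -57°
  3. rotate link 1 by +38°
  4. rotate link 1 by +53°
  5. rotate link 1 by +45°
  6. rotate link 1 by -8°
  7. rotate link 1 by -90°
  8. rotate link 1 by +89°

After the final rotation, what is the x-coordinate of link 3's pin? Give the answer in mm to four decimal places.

geometry: r = 13 mm, L = 205 mm, e = 15 mm; θ starts at 0°
rotate link 1 by -57°: θ ← 0° -57° = -57°
rotate link 1 by +38°: θ ← -57° +38° = -19°
rotate link 1 by +53°: θ ← -19° +53° = 34°
rotate link 1 by +45°: θ ← 34° +45° = 79°
rotate link 1 by -8°: θ ← 79° -8° = 71°
rotate link 1 by -90°: θ ← 71° -90° = -19°
rotate link 1 by +89°: θ ← -19° +89° = 70°
crank pin P = (r cos θ, r sin θ) = (4.446262, 12.216004)
h = r sin θ − e = 12.216004 − 15 = -2.783996
x = r cos θ + √(L² − h²) = 4.446262 + 204.981095 = 209.427357

209.4274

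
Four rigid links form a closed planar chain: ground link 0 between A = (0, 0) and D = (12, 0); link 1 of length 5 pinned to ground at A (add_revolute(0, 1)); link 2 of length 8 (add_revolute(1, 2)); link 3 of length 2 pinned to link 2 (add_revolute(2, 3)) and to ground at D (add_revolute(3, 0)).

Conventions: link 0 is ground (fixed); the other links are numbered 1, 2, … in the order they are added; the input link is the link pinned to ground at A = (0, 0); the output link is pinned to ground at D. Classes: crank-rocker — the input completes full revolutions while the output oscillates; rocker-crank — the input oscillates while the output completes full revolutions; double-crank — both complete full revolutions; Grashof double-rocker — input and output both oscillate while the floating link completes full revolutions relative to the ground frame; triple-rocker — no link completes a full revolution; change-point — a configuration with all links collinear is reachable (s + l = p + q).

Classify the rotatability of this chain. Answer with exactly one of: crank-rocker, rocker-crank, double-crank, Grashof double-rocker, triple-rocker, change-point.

lengths: ground=12, input=5, coupler=8, output=2
sorted: s=2 (shortest), l=12 (longest), p+q=13
s + l = 14 vs p + q = 13
s + l > p + q → non-Grashof → no link fully rotates → triple-rocker

triple-rocker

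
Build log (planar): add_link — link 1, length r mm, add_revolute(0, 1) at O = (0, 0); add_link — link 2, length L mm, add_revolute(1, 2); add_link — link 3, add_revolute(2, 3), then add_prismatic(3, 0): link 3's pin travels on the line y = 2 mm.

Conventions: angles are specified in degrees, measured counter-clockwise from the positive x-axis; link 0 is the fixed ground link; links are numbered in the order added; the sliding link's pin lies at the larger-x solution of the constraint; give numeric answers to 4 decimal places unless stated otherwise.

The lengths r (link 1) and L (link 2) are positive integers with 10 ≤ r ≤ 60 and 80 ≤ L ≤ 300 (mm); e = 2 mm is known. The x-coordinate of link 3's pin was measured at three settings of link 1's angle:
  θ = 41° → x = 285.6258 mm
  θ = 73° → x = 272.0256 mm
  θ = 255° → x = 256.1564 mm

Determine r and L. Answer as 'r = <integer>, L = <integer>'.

constraint per measurement: (x − r cos θ)² + (r sin θ − e)² = L²
subtracting the θ₁ and θ₂ equations cancels the r² and L² terms:
r = (x₁² − x₂²) / (2[(x₁cos θ₁ + e sin θ₁) − (x₂cos θ₂ + e sin θ₂)]) = 28.0000 → r = 28
L² = (x₁ − r cos θ₁)² + (r sin θ₁ − e)² = 70225.0055 → L = 265.0000 → L = 265
check at θ₃=255°: x = 256.1564 (printed 256.1564) ✓

r = 28, L = 265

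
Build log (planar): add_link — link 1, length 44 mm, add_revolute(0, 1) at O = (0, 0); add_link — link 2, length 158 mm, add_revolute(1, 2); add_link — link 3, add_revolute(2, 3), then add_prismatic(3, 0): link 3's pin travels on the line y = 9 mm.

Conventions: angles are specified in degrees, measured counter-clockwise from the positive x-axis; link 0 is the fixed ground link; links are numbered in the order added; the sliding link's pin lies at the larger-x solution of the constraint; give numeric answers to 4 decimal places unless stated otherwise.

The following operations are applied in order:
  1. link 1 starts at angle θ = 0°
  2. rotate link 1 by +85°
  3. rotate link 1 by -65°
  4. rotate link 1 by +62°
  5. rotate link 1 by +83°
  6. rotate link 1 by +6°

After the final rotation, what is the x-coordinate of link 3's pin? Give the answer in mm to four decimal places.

geometry: r = 44 mm, L = 158 mm, e = 9 mm; θ starts at 0°
rotate link 1 by +85°: θ ← 0° +85° = 85°
rotate link 1 by -65°: θ ← 85° -65° = 20°
rotate link 1 by +62°: θ ← 20° +62° = 82°
rotate link 1 by +83°: θ ← 82° +83° = 165°
rotate link 1 by +6°: θ ← 165° +6° = 171°
crank pin P = (r cos θ, r sin θ) = (-43.458287, 6.883116)
h = r sin θ − e = 6.883116 − 9 = -2.116884
x = r cos θ + √(L² − h²) = -43.458287 + 157.985818 = 114.527531

114.5275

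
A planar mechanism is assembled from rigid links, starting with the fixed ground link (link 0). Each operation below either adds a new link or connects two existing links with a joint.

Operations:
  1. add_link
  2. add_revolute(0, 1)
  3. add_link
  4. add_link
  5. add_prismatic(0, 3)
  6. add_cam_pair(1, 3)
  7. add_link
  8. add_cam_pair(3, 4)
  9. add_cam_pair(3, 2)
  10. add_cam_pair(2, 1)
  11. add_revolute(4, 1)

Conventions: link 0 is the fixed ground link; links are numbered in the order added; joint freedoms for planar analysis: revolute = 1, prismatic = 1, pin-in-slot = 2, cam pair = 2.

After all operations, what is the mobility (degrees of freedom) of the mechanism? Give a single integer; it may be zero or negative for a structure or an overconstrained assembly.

ground; <1,0,0>
#1 <2,0,0>
R:0↔1 J1 <2,1,0>
#2 <3,1,0>
#3 <4,1,0>
P:0↔3 J1 <4,2,0>
C:1↔3 J2 <4,2,1>
#4 <5,2,1>
C:3↔4 J2 <5,2,2>
C:3↔2 J2 <5,2,3>
C:2↔1 J2 <5,2,4>
R:4↔1 J1 <5,3,4>
3×4 − 2×3 − 1×4 = 2

M = 2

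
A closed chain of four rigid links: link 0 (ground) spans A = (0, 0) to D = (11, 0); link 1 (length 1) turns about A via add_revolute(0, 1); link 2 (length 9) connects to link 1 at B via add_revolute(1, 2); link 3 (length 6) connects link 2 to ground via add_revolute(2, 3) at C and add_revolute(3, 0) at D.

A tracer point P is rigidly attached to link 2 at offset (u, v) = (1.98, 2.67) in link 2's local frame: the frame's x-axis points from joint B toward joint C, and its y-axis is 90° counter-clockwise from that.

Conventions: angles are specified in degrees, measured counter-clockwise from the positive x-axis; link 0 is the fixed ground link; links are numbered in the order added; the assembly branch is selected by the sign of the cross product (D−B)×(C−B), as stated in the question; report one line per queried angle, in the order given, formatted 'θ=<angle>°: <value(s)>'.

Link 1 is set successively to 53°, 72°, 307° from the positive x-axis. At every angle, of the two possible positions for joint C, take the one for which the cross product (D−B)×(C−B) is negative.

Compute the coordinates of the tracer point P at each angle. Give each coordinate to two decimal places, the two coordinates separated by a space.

A=(0,0), D=(11.00,0)
θ=53°: B = A + 1.00·(cos53°, sin53°) = (0.6018, 0.7986)
θ=53°: |BD| = 10.4288
θ=53°: circle(B,9.00) ∩ circle(D,6.00): a=7.3719, h=5.1629
θ=53°:   candidates: C₊=(8.3474,5.3818) cross=53.843; C₋=(7.5567,-4.9136) cross=-53.843
θ=53°:   branch - wants cross < 0 → take C=(7.5567,-4.9136) (cross=-53.843)
θ=53°: ex = (C−B)/|BC| = (0.7728,-0.6347); ey = (0.6347,0.7728)
θ=53°: P = B + 1.98·ex + 2.67·ey = (3.8265,1.6052)
θ=72°: B = A + 1.00·(cos72°, sin72°) = (0.3090, 0.9511)
θ=72°: |BD| = 10.7332
θ=72°: circle(B,9.00) ∩ circle(D,6.00): a=7.4629, h=5.0304
θ=72°:   candidates: C₊=(8.1883,5.3004) cross=53.993; C₋=(7.2968,-4.7209) cross=-53.993
θ=72°:   branch - wants cross < 0 → take C=(7.2968,-4.7209) (cross=-53.993)
θ=72°: ex = (C−B)/|BC| = (0.7764,-0.6302); ey = (0.6302,0.7764)
θ=72°: P = B + 1.98·ex + 2.67·ey = (3.5290,1.7763)
θ=307°: B = A + 1.00·(cos307°, sin307°) = (0.6018, -0.7986)
θ=307°: |BD| = 10.4288
θ=307°: circle(B,9.00) ∩ circle(D,6.00): a=7.3719, h=5.1629
θ=307°:   candidates: C₊=(7.5567,4.9136) cross=53.843; C₋=(8.3474,-5.3818) cross=-53.843
θ=307°:   branch - wants cross < 0 → take C=(8.3474,-5.3818) (cross=-53.843)
θ=307°: ex = (C−B)/|BC| = (0.8606,-0.5092); ey = (0.5092,0.8606)
θ=307°: P = B + 1.98·ex + 2.67·ey = (3.6655,0.4909)

θ=53°: 3.83 1.61
θ=72°: 3.53 1.78
θ=307°: 3.67 0.49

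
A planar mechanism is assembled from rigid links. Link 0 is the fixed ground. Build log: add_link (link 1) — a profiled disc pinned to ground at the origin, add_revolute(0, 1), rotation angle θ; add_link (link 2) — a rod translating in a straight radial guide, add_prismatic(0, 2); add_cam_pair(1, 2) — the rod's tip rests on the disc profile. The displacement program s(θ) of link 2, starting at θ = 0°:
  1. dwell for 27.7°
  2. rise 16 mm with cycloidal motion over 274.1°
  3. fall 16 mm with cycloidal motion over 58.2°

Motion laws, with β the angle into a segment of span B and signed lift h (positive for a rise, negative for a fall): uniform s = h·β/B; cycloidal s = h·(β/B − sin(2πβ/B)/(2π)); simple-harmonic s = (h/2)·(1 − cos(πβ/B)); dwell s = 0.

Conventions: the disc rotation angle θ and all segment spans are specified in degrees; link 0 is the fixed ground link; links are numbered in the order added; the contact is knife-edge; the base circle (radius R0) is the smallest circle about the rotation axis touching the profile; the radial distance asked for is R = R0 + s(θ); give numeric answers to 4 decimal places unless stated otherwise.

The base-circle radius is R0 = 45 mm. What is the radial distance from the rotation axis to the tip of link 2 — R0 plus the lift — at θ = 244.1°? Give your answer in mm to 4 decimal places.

seg 1 [0°–27.7°] dwell: s stays 0.0000
seg 2 [27.7°–301.8°] cycloidal, h=16: θ=244.1° here. β=216.4, B=274.1. 16·(0.7895 − sin(2π·0.7895)/(2π)) = 15.1004 → s = 15.1004
R = R0 + s = 45 + 15.1004 = 60.1004

60.1004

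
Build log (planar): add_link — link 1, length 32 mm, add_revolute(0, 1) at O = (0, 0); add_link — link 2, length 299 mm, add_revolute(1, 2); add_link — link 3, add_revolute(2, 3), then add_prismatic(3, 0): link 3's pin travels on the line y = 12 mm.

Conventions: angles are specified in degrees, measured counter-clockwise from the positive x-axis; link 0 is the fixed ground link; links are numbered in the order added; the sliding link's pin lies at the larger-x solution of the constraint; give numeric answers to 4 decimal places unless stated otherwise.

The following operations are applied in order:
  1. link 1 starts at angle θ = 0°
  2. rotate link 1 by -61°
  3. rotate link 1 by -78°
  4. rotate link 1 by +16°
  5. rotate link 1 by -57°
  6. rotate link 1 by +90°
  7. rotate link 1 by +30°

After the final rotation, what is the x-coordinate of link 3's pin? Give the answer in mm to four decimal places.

geometry: r = 32 mm, L = 299 mm, e = 12 mm; θ starts at 0°
rotate link 1 by -61°: θ ← 0° -61° = -61°
rotate link 1 by -78°: θ ← -61° -78° = -139°
rotate link 1 by +16°: θ ← -139° +16° = -123°
rotate link 1 by -57°: θ ← -123° -57° = -180°
rotate link 1 by +90°: θ ← -180° +90° = -90°
rotate link 1 by +30°: θ ← -90° +30° = -60°
crank pin P = (r cos θ, r sin θ) = (16.000000, -27.712813)
h = r sin θ − e = -27.712813 − 12 = -39.712813
x = r cos θ + √(L² − h²) = 16.000000 + 296.350962 = 312.350962

312.3510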